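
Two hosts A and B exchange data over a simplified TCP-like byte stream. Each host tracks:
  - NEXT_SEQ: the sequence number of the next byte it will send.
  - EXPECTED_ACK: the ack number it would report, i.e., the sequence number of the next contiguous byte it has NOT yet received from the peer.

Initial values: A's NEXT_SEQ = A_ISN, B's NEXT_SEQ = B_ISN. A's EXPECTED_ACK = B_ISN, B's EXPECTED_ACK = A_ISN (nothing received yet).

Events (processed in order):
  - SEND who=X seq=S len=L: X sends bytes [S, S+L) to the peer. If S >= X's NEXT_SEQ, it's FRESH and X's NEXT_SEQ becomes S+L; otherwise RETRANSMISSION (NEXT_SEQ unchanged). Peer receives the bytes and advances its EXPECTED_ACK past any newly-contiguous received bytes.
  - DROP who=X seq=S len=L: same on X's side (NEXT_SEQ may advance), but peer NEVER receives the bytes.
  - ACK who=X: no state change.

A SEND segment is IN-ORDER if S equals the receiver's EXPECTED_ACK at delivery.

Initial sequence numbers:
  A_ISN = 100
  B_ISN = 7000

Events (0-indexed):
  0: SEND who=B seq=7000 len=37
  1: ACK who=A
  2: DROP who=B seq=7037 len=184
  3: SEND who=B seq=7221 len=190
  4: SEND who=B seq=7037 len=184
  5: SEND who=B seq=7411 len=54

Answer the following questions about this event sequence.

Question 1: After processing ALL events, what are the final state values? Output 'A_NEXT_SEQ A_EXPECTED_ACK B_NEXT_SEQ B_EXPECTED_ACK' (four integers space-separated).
Answer: 100 7465 7465 100

Derivation:
After event 0: A_seq=100 A_ack=7037 B_seq=7037 B_ack=100
After event 1: A_seq=100 A_ack=7037 B_seq=7037 B_ack=100
After event 2: A_seq=100 A_ack=7037 B_seq=7221 B_ack=100
After event 3: A_seq=100 A_ack=7037 B_seq=7411 B_ack=100
After event 4: A_seq=100 A_ack=7411 B_seq=7411 B_ack=100
After event 5: A_seq=100 A_ack=7465 B_seq=7465 B_ack=100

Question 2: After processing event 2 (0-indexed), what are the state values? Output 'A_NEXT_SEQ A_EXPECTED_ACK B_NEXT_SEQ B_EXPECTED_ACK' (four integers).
After event 0: A_seq=100 A_ack=7037 B_seq=7037 B_ack=100
After event 1: A_seq=100 A_ack=7037 B_seq=7037 B_ack=100
After event 2: A_seq=100 A_ack=7037 B_seq=7221 B_ack=100

100 7037 7221 100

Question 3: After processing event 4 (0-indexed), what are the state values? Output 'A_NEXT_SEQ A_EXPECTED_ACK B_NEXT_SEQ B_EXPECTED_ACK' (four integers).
After event 0: A_seq=100 A_ack=7037 B_seq=7037 B_ack=100
After event 1: A_seq=100 A_ack=7037 B_seq=7037 B_ack=100
After event 2: A_seq=100 A_ack=7037 B_seq=7221 B_ack=100
After event 3: A_seq=100 A_ack=7037 B_seq=7411 B_ack=100
After event 4: A_seq=100 A_ack=7411 B_seq=7411 B_ack=100

100 7411 7411 100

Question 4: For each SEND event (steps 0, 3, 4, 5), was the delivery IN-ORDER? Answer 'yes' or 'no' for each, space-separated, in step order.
Answer: yes no yes yes

Derivation:
Step 0: SEND seq=7000 -> in-order
Step 3: SEND seq=7221 -> out-of-order
Step 4: SEND seq=7037 -> in-order
Step 5: SEND seq=7411 -> in-order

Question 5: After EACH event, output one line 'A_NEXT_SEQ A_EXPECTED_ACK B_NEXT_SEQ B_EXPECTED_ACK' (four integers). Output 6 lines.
100 7037 7037 100
100 7037 7037 100
100 7037 7221 100
100 7037 7411 100
100 7411 7411 100
100 7465 7465 100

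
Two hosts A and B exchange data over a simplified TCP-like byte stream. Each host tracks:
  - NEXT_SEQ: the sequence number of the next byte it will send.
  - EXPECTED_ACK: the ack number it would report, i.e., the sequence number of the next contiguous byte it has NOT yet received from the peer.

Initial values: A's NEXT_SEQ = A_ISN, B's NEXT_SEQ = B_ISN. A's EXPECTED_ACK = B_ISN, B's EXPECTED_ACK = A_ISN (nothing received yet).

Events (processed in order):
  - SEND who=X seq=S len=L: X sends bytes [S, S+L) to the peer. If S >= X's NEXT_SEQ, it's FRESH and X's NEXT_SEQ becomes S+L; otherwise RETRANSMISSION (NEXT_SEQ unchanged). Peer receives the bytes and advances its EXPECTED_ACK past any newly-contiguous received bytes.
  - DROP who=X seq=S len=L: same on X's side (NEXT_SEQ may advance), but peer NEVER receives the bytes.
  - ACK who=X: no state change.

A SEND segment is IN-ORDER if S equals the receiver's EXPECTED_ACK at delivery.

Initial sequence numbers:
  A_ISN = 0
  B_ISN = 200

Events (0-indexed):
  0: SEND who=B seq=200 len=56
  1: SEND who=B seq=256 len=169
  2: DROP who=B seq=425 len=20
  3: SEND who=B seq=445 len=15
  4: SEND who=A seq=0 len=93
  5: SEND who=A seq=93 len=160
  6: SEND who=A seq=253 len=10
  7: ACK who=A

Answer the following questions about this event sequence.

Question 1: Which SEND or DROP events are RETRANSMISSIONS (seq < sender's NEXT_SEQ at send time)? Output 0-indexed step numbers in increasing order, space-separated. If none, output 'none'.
Step 0: SEND seq=200 -> fresh
Step 1: SEND seq=256 -> fresh
Step 2: DROP seq=425 -> fresh
Step 3: SEND seq=445 -> fresh
Step 4: SEND seq=0 -> fresh
Step 5: SEND seq=93 -> fresh
Step 6: SEND seq=253 -> fresh

Answer: none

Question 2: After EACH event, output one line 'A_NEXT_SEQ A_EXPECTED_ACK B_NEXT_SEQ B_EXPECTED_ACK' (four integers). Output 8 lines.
0 256 256 0
0 425 425 0
0 425 445 0
0 425 460 0
93 425 460 93
253 425 460 253
263 425 460 263
263 425 460 263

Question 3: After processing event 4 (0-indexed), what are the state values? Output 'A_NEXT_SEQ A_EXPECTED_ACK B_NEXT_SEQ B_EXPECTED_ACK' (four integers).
After event 0: A_seq=0 A_ack=256 B_seq=256 B_ack=0
After event 1: A_seq=0 A_ack=425 B_seq=425 B_ack=0
After event 2: A_seq=0 A_ack=425 B_seq=445 B_ack=0
After event 3: A_seq=0 A_ack=425 B_seq=460 B_ack=0
After event 4: A_seq=93 A_ack=425 B_seq=460 B_ack=93

93 425 460 93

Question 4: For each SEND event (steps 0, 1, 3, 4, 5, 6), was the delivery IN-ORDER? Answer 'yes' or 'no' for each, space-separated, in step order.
Answer: yes yes no yes yes yes

Derivation:
Step 0: SEND seq=200 -> in-order
Step 1: SEND seq=256 -> in-order
Step 3: SEND seq=445 -> out-of-order
Step 4: SEND seq=0 -> in-order
Step 5: SEND seq=93 -> in-order
Step 6: SEND seq=253 -> in-order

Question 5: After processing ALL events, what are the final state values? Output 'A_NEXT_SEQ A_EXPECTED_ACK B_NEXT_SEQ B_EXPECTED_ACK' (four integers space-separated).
Answer: 263 425 460 263

Derivation:
After event 0: A_seq=0 A_ack=256 B_seq=256 B_ack=0
After event 1: A_seq=0 A_ack=425 B_seq=425 B_ack=0
After event 2: A_seq=0 A_ack=425 B_seq=445 B_ack=0
After event 3: A_seq=0 A_ack=425 B_seq=460 B_ack=0
After event 4: A_seq=93 A_ack=425 B_seq=460 B_ack=93
After event 5: A_seq=253 A_ack=425 B_seq=460 B_ack=253
After event 6: A_seq=263 A_ack=425 B_seq=460 B_ack=263
After event 7: A_seq=263 A_ack=425 B_seq=460 B_ack=263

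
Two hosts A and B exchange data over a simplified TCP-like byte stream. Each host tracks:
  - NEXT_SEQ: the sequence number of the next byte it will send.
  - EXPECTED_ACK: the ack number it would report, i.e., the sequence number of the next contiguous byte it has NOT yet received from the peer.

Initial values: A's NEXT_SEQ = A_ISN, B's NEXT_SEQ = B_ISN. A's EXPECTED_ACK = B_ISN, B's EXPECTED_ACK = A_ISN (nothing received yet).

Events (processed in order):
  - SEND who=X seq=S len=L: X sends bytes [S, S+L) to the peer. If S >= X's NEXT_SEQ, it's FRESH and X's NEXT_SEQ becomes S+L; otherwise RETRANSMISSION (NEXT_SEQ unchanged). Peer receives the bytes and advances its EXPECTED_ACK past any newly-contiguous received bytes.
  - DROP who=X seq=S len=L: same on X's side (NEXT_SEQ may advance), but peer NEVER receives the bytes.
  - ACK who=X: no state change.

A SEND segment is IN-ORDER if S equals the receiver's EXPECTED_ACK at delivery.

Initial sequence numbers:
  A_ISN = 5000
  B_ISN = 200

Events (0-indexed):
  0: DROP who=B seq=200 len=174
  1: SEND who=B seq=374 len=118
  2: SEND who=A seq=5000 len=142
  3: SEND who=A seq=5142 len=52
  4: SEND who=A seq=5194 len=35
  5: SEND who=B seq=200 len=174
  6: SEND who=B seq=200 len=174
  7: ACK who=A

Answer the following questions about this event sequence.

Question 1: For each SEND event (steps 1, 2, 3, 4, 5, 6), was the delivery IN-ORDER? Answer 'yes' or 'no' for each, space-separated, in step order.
Answer: no yes yes yes yes no

Derivation:
Step 1: SEND seq=374 -> out-of-order
Step 2: SEND seq=5000 -> in-order
Step 3: SEND seq=5142 -> in-order
Step 4: SEND seq=5194 -> in-order
Step 5: SEND seq=200 -> in-order
Step 6: SEND seq=200 -> out-of-order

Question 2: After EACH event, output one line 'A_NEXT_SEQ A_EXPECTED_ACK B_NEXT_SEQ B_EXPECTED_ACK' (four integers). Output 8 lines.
5000 200 374 5000
5000 200 492 5000
5142 200 492 5142
5194 200 492 5194
5229 200 492 5229
5229 492 492 5229
5229 492 492 5229
5229 492 492 5229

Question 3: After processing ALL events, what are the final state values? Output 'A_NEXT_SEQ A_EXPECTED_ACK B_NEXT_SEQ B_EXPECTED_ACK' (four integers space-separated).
Answer: 5229 492 492 5229

Derivation:
After event 0: A_seq=5000 A_ack=200 B_seq=374 B_ack=5000
After event 1: A_seq=5000 A_ack=200 B_seq=492 B_ack=5000
After event 2: A_seq=5142 A_ack=200 B_seq=492 B_ack=5142
After event 3: A_seq=5194 A_ack=200 B_seq=492 B_ack=5194
After event 4: A_seq=5229 A_ack=200 B_seq=492 B_ack=5229
After event 5: A_seq=5229 A_ack=492 B_seq=492 B_ack=5229
After event 6: A_seq=5229 A_ack=492 B_seq=492 B_ack=5229
After event 7: A_seq=5229 A_ack=492 B_seq=492 B_ack=5229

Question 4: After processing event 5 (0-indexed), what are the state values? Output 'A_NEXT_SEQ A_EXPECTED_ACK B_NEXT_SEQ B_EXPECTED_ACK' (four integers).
After event 0: A_seq=5000 A_ack=200 B_seq=374 B_ack=5000
After event 1: A_seq=5000 A_ack=200 B_seq=492 B_ack=5000
After event 2: A_seq=5142 A_ack=200 B_seq=492 B_ack=5142
After event 3: A_seq=5194 A_ack=200 B_seq=492 B_ack=5194
After event 4: A_seq=5229 A_ack=200 B_seq=492 B_ack=5229
After event 5: A_seq=5229 A_ack=492 B_seq=492 B_ack=5229

5229 492 492 5229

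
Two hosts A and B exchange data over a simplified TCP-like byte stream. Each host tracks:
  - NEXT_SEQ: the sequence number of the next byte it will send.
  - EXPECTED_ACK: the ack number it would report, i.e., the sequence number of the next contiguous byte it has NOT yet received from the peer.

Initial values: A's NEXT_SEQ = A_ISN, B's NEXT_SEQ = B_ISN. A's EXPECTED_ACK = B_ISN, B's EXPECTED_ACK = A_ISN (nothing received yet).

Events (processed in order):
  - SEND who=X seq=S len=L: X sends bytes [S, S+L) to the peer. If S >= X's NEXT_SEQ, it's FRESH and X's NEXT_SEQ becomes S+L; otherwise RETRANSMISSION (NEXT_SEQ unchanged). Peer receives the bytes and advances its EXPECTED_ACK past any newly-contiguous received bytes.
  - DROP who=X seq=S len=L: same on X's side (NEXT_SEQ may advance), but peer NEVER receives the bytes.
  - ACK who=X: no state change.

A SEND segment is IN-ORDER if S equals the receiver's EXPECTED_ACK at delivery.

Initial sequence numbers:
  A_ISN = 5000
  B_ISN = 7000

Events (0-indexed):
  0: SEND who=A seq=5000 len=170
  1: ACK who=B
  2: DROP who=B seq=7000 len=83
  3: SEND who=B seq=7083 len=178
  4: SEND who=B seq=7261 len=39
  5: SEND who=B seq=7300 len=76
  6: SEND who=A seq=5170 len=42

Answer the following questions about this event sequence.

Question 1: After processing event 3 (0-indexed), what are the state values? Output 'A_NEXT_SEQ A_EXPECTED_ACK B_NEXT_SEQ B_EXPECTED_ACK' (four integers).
After event 0: A_seq=5170 A_ack=7000 B_seq=7000 B_ack=5170
After event 1: A_seq=5170 A_ack=7000 B_seq=7000 B_ack=5170
After event 2: A_seq=5170 A_ack=7000 B_seq=7083 B_ack=5170
After event 3: A_seq=5170 A_ack=7000 B_seq=7261 B_ack=5170

5170 7000 7261 5170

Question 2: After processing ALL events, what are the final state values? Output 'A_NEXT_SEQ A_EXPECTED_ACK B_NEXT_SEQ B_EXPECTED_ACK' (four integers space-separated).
After event 0: A_seq=5170 A_ack=7000 B_seq=7000 B_ack=5170
After event 1: A_seq=5170 A_ack=7000 B_seq=7000 B_ack=5170
After event 2: A_seq=5170 A_ack=7000 B_seq=7083 B_ack=5170
After event 3: A_seq=5170 A_ack=7000 B_seq=7261 B_ack=5170
After event 4: A_seq=5170 A_ack=7000 B_seq=7300 B_ack=5170
After event 5: A_seq=5170 A_ack=7000 B_seq=7376 B_ack=5170
After event 6: A_seq=5212 A_ack=7000 B_seq=7376 B_ack=5212

Answer: 5212 7000 7376 5212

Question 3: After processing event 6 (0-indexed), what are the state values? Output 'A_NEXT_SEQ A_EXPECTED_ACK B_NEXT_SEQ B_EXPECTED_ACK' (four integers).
After event 0: A_seq=5170 A_ack=7000 B_seq=7000 B_ack=5170
After event 1: A_seq=5170 A_ack=7000 B_seq=7000 B_ack=5170
After event 2: A_seq=5170 A_ack=7000 B_seq=7083 B_ack=5170
After event 3: A_seq=5170 A_ack=7000 B_seq=7261 B_ack=5170
After event 4: A_seq=5170 A_ack=7000 B_seq=7300 B_ack=5170
After event 5: A_seq=5170 A_ack=7000 B_seq=7376 B_ack=5170
After event 6: A_seq=5212 A_ack=7000 B_seq=7376 B_ack=5212

5212 7000 7376 5212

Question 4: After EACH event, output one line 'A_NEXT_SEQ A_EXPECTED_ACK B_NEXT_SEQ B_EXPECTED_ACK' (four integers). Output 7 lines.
5170 7000 7000 5170
5170 7000 7000 5170
5170 7000 7083 5170
5170 7000 7261 5170
5170 7000 7300 5170
5170 7000 7376 5170
5212 7000 7376 5212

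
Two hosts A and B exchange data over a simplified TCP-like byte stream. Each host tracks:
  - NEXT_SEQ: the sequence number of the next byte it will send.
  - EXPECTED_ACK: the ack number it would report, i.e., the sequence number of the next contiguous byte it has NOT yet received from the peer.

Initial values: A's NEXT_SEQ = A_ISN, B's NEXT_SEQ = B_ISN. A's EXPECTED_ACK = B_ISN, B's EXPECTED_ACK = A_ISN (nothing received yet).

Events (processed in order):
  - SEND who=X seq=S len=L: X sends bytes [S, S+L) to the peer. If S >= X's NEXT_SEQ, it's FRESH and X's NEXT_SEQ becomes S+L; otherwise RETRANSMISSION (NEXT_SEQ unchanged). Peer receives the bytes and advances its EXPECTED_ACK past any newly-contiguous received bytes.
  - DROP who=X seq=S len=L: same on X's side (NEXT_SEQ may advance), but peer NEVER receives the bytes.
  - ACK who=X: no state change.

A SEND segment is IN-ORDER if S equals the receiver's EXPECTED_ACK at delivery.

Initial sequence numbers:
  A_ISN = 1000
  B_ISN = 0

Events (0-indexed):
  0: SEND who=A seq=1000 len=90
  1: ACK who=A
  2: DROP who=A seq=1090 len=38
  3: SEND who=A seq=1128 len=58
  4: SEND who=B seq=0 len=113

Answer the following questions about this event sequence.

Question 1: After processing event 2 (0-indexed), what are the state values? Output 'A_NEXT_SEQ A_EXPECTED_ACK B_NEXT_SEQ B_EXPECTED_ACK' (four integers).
After event 0: A_seq=1090 A_ack=0 B_seq=0 B_ack=1090
After event 1: A_seq=1090 A_ack=0 B_seq=0 B_ack=1090
After event 2: A_seq=1128 A_ack=0 B_seq=0 B_ack=1090

1128 0 0 1090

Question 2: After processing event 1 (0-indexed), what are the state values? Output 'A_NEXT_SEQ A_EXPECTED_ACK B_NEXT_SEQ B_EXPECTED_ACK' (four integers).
After event 0: A_seq=1090 A_ack=0 B_seq=0 B_ack=1090
After event 1: A_seq=1090 A_ack=0 B_seq=0 B_ack=1090

1090 0 0 1090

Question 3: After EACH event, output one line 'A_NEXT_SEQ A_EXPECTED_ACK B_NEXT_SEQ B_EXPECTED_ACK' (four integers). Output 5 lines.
1090 0 0 1090
1090 0 0 1090
1128 0 0 1090
1186 0 0 1090
1186 113 113 1090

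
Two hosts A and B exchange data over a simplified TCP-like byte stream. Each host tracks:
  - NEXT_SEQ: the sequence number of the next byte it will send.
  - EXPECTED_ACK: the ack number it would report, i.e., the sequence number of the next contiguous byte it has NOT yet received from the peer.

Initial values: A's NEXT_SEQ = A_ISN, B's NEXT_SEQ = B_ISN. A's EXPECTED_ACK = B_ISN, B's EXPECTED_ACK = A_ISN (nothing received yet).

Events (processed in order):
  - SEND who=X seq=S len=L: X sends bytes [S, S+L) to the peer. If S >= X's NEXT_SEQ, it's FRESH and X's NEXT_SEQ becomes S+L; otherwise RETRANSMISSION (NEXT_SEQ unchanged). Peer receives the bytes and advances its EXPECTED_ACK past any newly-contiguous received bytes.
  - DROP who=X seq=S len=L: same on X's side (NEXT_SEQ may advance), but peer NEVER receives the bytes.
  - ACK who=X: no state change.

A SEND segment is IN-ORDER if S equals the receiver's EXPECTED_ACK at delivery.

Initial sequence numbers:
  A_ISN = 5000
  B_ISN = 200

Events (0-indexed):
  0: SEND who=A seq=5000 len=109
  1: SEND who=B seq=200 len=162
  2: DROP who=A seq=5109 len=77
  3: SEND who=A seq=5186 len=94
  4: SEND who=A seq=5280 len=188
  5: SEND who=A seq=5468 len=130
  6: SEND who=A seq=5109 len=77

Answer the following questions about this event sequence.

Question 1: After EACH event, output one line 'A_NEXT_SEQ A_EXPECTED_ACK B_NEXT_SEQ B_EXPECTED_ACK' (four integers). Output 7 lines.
5109 200 200 5109
5109 362 362 5109
5186 362 362 5109
5280 362 362 5109
5468 362 362 5109
5598 362 362 5109
5598 362 362 5598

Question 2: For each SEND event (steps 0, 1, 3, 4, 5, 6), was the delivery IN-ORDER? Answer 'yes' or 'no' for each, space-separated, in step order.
Step 0: SEND seq=5000 -> in-order
Step 1: SEND seq=200 -> in-order
Step 3: SEND seq=5186 -> out-of-order
Step 4: SEND seq=5280 -> out-of-order
Step 5: SEND seq=5468 -> out-of-order
Step 6: SEND seq=5109 -> in-order

Answer: yes yes no no no yes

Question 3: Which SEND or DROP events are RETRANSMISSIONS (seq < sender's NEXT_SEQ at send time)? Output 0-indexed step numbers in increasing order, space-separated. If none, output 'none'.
Answer: 6

Derivation:
Step 0: SEND seq=5000 -> fresh
Step 1: SEND seq=200 -> fresh
Step 2: DROP seq=5109 -> fresh
Step 3: SEND seq=5186 -> fresh
Step 4: SEND seq=5280 -> fresh
Step 5: SEND seq=5468 -> fresh
Step 6: SEND seq=5109 -> retransmit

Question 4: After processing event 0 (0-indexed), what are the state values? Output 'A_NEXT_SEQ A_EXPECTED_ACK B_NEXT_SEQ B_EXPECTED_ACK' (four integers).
After event 0: A_seq=5109 A_ack=200 B_seq=200 B_ack=5109

5109 200 200 5109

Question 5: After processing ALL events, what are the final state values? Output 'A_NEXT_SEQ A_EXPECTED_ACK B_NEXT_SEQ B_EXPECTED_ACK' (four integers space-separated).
Answer: 5598 362 362 5598

Derivation:
After event 0: A_seq=5109 A_ack=200 B_seq=200 B_ack=5109
After event 1: A_seq=5109 A_ack=362 B_seq=362 B_ack=5109
After event 2: A_seq=5186 A_ack=362 B_seq=362 B_ack=5109
After event 3: A_seq=5280 A_ack=362 B_seq=362 B_ack=5109
After event 4: A_seq=5468 A_ack=362 B_seq=362 B_ack=5109
After event 5: A_seq=5598 A_ack=362 B_seq=362 B_ack=5109
After event 6: A_seq=5598 A_ack=362 B_seq=362 B_ack=5598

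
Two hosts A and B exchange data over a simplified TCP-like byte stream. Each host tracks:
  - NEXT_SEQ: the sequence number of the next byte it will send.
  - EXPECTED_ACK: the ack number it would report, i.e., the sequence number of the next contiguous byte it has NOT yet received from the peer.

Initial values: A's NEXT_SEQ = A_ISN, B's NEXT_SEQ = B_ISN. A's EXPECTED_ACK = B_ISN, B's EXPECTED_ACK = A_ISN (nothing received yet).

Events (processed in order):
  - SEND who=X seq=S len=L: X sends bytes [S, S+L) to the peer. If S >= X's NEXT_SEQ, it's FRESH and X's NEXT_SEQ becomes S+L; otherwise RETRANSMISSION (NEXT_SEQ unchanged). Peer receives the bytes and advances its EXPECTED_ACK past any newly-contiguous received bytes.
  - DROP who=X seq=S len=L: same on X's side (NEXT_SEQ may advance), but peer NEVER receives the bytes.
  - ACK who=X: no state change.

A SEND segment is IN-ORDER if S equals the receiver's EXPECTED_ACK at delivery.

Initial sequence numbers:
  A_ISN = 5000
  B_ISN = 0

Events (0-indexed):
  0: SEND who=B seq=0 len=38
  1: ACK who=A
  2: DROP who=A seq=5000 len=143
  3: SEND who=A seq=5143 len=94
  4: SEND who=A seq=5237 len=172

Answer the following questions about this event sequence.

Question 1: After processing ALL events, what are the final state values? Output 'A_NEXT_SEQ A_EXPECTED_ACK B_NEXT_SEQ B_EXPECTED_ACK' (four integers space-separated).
Answer: 5409 38 38 5000

Derivation:
After event 0: A_seq=5000 A_ack=38 B_seq=38 B_ack=5000
After event 1: A_seq=5000 A_ack=38 B_seq=38 B_ack=5000
After event 2: A_seq=5143 A_ack=38 B_seq=38 B_ack=5000
After event 3: A_seq=5237 A_ack=38 B_seq=38 B_ack=5000
After event 4: A_seq=5409 A_ack=38 B_seq=38 B_ack=5000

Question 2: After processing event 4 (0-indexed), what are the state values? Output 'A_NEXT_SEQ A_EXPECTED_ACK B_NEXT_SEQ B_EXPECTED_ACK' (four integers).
After event 0: A_seq=5000 A_ack=38 B_seq=38 B_ack=5000
After event 1: A_seq=5000 A_ack=38 B_seq=38 B_ack=5000
After event 2: A_seq=5143 A_ack=38 B_seq=38 B_ack=5000
After event 3: A_seq=5237 A_ack=38 B_seq=38 B_ack=5000
After event 4: A_seq=5409 A_ack=38 B_seq=38 B_ack=5000

5409 38 38 5000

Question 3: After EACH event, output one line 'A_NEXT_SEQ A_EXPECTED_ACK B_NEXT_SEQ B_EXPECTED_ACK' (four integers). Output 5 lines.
5000 38 38 5000
5000 38 38 5000
5143 38 38 5000
5237 38 38 5000
5409 38 38 5000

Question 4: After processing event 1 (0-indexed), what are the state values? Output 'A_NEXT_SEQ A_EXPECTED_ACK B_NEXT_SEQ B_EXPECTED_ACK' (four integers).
After event 0: A_seq=5000 A_ack=38 B_seq=38 B_ack=5000
After event 1: A_seq=5000 A_ack=38 B_seq=38 B_ack=5000

5000 38 38 5000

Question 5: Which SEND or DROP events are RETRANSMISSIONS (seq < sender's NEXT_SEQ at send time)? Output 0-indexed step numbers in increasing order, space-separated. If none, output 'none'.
Answer: none

Derivation:
Step 0: SEND seq=0 -> fresh
Step 2: DROP seq=5000 -> fresh
Step 3: SEND seq=5143 -> fresh
Step 4: SEND seq=5237 -> fresh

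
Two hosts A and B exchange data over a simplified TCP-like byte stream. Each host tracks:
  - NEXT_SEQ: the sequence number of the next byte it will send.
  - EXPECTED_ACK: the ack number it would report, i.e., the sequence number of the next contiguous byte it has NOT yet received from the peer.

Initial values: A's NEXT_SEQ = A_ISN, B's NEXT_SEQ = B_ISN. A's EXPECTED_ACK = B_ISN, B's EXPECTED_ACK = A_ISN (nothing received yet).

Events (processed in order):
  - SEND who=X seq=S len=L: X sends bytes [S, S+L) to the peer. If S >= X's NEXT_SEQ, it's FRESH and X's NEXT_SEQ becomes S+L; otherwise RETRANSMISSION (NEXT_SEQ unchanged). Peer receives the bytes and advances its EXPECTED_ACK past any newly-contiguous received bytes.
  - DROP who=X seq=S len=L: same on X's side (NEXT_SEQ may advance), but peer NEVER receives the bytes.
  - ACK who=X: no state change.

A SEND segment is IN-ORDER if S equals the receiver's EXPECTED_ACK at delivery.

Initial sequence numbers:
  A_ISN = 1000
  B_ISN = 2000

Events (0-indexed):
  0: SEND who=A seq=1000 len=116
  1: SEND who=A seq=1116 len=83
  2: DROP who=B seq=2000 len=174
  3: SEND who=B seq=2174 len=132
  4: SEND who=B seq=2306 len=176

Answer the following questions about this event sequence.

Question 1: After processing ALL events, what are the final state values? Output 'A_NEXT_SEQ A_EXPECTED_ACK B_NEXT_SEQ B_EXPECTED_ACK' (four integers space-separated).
After event 0: A_seq=1116 A_ack=2000 B_seq=2000 B_ack=1116
After event 1: A_seq=1199 A_ack=2000 B_seq=2000 B_ack=1199
After event 2: A_seq=1199 A_ack=2000 B_seq=2174 B_ack=1199
After event 3: A_seq=1199 A_ack=2000 B_seq=2306 B_ack=1199
After event 4: A_seq=1199 A_ack=2000 B_seq=2482 B_ack=1199

Answer: 1199 2000 2482 1199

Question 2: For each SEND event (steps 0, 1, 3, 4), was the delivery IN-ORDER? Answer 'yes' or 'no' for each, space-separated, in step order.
Answer: yes yes no no

Derivation:
Step 0: SEND seq=1000 -> in-order
Step 1: SEND seq=1116 -> in-order
Step 3: SEND seq=2174 -> out-of-order
Step 4: SEND seq=2306 -> out-of-order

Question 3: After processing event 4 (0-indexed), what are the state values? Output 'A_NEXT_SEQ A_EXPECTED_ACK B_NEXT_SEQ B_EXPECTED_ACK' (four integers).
After event 0: A_seq=1116 A_ack=2000 B_seq=2000 B_ack=1116
After event 1: A_seq=1199 A_ack=2000 B_seq=2000 B_ack=1199
After event 2: A_seq=1199 A_ack=2000 B_seq=2174 B_ack=1199
After event 3: A_seq=1199 A_ack=2000 B_seq=2306 B_ack=1199
After event 4: A_seq=1199 A_ack=2000 B_seq=2482 B_ack=1199

1199 2000 2482 1199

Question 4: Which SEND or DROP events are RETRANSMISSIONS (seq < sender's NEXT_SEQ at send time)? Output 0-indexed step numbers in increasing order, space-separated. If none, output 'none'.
Answer: none

Derivation:
Step 0: SEND seq=1000 -> fresh
Step 1: SEND seq=1116 -> fresh
Step 2: DROP seq=2000 -> fresh
Step 3: SEND seq=2174 -> fresh
Step 4: SEND seq=2306 -> fresh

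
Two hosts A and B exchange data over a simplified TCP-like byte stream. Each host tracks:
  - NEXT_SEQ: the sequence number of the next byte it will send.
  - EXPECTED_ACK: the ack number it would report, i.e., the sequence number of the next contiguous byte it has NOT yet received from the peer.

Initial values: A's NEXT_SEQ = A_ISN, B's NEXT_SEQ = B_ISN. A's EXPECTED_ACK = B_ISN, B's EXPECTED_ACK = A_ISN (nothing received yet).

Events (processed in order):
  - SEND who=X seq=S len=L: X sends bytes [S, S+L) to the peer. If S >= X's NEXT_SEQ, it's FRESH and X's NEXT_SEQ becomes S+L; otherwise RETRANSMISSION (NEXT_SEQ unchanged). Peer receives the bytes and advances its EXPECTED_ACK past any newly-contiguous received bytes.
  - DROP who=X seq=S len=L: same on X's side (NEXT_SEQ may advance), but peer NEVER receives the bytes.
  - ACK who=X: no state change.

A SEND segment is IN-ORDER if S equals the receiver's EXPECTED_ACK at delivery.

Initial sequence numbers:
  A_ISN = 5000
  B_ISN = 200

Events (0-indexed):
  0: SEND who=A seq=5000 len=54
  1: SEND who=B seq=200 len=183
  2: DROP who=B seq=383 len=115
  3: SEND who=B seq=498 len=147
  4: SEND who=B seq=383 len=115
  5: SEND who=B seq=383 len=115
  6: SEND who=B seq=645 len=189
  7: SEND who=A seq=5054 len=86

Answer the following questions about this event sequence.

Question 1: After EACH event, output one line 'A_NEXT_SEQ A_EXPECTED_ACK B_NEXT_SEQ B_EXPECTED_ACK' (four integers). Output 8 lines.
5054 200 200 5054
5054 383 383 5054
5054 383 498 5054
5054 383 645 5054
5054 645 645 5054
5054 645 645 5054
5054 834 834 5054
5140 834 834 5140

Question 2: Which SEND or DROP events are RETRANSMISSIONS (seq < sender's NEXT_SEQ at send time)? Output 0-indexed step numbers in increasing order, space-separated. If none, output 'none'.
Step 0: SEND seq=5000 -> fresh
Step 1: SEND seq=200 -> fresh
Step 2: DROP seq=383 -> fresh
Step 3: SEND seq=498 -> fresh
Step 4: SEND seq=383 -> retransmit
Step 5: SEND seq=383 -> retransmit
Step 6: SEND seq=645 -> fresh
Step 7: SEND seq=5054 -> fresh

Answer: 4 5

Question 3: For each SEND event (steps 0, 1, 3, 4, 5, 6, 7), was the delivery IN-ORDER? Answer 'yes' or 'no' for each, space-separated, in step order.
Answer: yes yes no yes no yes yes

Derivation:
Step 0: SEND seq=5000 -> in-order
Step 1: SEND seq=200 -> in-order
Step 3: SEND seq=498 -> out-of-order
Step 4: SEND seq=383 -> in-order
Step 5: SEND seq=383 -> out-of-order
Step 6: SEND seq=645 -> in-order
Step 7: SEND seq=5054 -> in-order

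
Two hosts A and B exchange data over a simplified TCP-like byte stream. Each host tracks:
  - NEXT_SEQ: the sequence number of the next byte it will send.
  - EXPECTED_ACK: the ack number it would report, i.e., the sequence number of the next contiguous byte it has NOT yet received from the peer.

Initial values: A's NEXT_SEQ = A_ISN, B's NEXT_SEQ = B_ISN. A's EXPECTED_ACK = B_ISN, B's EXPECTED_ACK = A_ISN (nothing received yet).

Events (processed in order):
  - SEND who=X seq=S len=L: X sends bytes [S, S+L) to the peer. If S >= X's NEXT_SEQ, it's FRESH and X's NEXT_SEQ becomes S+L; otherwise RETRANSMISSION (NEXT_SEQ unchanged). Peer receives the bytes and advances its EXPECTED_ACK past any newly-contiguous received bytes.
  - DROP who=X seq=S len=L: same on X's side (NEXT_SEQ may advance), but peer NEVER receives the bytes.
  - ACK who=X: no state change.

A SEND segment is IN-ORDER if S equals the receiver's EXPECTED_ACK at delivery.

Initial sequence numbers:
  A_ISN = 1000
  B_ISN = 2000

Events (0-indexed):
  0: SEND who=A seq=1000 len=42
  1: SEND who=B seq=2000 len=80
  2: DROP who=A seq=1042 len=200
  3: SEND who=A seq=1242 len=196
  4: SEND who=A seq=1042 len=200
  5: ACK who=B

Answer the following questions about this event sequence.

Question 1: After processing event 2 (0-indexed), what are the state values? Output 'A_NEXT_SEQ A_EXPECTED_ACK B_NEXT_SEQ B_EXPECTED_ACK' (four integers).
After event 0: A_seq=1042 A_ack=2000 B_seq=2000 B_ack=1042
After event 1: A_seq=1042 A_ack=2080 B_seq=2080 B_ack=1042
After event 2: A_seq=1242 A_ack=2080 B_seq=2080 B_ack=1042

1242 2080 2080 1042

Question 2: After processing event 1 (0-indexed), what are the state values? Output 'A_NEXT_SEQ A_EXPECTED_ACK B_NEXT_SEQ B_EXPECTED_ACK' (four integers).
After event 0: A_seq=1042 A_ack=2000 B_seq=2000 B_ack=1042
After event 1: A_seq=1042 A_ack=2080 B_seq=2080 B_ack=1042

1042 2080 2080 1042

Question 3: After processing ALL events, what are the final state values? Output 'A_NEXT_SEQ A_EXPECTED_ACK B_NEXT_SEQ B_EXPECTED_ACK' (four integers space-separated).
Answer: 1438 2080 2080 1438

Derivation:
After event 0: A_seq=1042 A_ack=2000 B_seq=2000 B_ack=1042
After event 1: A_seq=1042 A_ack=2080 B_seq=2080 B_ack=1042
After event 2: A_seq=1242 A_ack=2080 B_seq=2080 B_ack=1042
After event 3: A_seq=1438 A_ack=2080 B_seq=2080 B_ack=1042
After event 4: A_seq=1438 A_ack=2080 B_seq=2080 B_ack=1438
After event 5: A_seq=1438 A_ack=2080 B_seq=2080 B_ack=1438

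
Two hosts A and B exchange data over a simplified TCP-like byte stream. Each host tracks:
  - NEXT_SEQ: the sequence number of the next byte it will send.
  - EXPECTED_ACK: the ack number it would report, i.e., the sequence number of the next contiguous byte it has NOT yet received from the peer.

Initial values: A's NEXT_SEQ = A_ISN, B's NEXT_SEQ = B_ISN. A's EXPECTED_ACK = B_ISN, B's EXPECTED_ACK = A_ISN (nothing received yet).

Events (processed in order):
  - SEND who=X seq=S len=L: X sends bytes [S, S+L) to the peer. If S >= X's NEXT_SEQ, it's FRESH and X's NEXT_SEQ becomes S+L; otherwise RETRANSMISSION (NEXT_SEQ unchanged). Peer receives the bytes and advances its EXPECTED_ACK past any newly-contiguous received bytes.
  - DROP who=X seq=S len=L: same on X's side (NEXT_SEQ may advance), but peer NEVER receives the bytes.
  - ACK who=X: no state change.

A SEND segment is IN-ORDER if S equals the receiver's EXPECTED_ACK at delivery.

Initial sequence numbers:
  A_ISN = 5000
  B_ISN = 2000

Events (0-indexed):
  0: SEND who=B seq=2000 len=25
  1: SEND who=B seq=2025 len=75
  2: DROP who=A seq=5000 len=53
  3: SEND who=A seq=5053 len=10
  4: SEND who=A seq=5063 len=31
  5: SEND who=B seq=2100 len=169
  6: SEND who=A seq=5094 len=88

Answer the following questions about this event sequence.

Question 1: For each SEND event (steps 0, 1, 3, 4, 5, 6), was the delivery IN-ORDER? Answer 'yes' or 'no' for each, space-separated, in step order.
Answer: yes yes no no yes no

Derivation:
Step 0: SEND seq=2000 -> in-order
Step 1: SEND seq=2025 -> in-order
Step 3: SEND seq=5053 -> out-of-order
Step 4: SEND seq=5063 -> out-of-order
Step 5: SEND seq=2100 -> in-order
Step 6: SEND seq=5094 -> out-of-order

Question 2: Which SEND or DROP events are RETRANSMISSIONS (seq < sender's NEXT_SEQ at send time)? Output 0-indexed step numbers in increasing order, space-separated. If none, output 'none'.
Step 0: SEND seq=2000 -> fresh
Step 1: SEND seq=2025 -> fresh
Step 2: DROP seq=5000 -> fresh
Step 3: SEND seq=5053 -> fresh
Step 4: SEND seq=5063 -> fresh
Step 5: SEND seq=2100 -> fresh
Step 6: SEND seq=5094 -> fresh

Answer: none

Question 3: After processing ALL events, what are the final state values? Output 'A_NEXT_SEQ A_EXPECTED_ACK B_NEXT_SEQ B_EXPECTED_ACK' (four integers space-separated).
After event 0: A_seq=5000 A_ack=2025 B_seq=2025 B_ack=5000
After event 1: A_seq=5000 A_ack=2100 B_seq=2100 B_ack=5000
After event 2: A_seq=5053 A_ack=2100 B_seq=2100 B_ack=5000
After event 3: A_seq=5063 A_ack=2100 B_seq=2100 B_ack=5000
After event 4: A_seq=5094 A_ack=2100 B_seq=2100 B_ack=5000
After event 5: A_seq=5094 A_ack=2269 B_seq=2269 B_ack=5000
After event 6: A_seq=5182 A_ack=2269 B_seq=2269 B_ack=5000

Answer: 5182 2269 2269 5000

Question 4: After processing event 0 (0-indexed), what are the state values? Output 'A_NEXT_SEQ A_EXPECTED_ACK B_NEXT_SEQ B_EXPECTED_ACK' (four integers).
After event 0: A_seq=5000 A_ack=2025 B_seq=2025 B_ack=5000

5000 2025 2025 5000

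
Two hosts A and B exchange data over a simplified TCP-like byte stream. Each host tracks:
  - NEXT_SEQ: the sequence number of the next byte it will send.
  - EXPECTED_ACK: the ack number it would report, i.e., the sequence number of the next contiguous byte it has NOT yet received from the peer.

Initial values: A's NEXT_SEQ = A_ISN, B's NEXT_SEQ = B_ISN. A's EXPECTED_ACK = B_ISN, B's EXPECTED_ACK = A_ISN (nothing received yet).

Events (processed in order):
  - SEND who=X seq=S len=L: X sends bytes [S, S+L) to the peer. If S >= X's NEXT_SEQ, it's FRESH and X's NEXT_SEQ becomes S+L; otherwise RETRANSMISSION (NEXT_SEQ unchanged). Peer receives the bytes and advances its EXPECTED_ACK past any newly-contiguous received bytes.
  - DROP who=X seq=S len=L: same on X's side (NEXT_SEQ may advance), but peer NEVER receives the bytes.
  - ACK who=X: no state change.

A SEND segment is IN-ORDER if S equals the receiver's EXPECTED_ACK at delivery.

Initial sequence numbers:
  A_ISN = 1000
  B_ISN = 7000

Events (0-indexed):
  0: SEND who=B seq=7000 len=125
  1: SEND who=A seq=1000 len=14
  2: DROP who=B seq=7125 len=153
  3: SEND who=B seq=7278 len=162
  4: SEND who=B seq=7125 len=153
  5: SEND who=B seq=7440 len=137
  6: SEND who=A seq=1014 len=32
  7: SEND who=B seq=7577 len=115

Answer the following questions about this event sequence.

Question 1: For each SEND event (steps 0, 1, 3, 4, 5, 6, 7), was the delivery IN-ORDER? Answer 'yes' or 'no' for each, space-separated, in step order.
Step 0: SEND seq=7000 -> in-order
Step 1: SEND seq=1000 -> in-order
Step 3: SEND seq=7278 -> out-of-order
Step 4: SEND seq=7125 -> in-order
Step 5: SEND seq=7440 -> in-order
Step 6: SEND seq=1014 -> in-order
Step 7: SEND seq=7577 -> in-order

Answer: yes yes no yes yes yes yes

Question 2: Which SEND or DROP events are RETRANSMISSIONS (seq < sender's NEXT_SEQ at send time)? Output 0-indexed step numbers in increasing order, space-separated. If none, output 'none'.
Step 0: SEND seq=7000 -> fresh
Step 1: SEND seq=1000 -> fresh
Step 2: DROP seq=7125 -> fresh
Step 3: SEND seq=7278 -> fresh
Step 4: SEND seq=7125 -> retransmit
Step 5: SEND seq=7440 -> fresh
Step 6: SEND seq=1014 -> fresh
Step 7: SEND seq=7577 -> fresh

Answer: 4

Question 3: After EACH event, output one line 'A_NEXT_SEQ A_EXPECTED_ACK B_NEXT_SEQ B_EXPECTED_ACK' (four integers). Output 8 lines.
1000 7125 7125 1000
1014 7125 7125 1014
1014 7125 7278 1014
1014 7125 7440 1014
1014 7440 7440 1014
1014 7577 7577 1014
1046 7577 7577 1046
1046 7692 7692 1046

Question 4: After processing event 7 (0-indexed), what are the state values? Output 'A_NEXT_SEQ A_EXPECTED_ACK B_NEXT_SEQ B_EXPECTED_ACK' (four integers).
After event 0: A_seq=1000 A_ack=7125 B_seq=7125 B_ack=1000
After event 1: A_seq=1014 A_ack=7125 B_seq=7125 B_ack=1014
After event 2: A_seq=1014 A_ack=7125 B_seq=7278 B_ack=1014
After event 3: A_seq=1014 A_ack=7125 B_seq=7440 B_ack=1014
After event 4: A_seq=1014 A_ack=7440 B_seq=7440 B_ack=1014
After event 5: A_seq=1014 A_ack=7577 B_seq=7577 B_ack=1014
After event 6: A_seq=1046 A_ack=7577 B_seq=7577 B_ack=1046
After event 7: A_seq=1046 A_ack=7692 B_seq=7692 B_ack=1046

1046 7692 7692 1046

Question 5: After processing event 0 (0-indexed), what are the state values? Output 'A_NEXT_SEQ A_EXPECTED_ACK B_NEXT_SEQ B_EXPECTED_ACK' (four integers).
After event 0: A_seq=1000 A_ack=7125 B_seq=7125 B_ack=1000

1000 7125 7125 1000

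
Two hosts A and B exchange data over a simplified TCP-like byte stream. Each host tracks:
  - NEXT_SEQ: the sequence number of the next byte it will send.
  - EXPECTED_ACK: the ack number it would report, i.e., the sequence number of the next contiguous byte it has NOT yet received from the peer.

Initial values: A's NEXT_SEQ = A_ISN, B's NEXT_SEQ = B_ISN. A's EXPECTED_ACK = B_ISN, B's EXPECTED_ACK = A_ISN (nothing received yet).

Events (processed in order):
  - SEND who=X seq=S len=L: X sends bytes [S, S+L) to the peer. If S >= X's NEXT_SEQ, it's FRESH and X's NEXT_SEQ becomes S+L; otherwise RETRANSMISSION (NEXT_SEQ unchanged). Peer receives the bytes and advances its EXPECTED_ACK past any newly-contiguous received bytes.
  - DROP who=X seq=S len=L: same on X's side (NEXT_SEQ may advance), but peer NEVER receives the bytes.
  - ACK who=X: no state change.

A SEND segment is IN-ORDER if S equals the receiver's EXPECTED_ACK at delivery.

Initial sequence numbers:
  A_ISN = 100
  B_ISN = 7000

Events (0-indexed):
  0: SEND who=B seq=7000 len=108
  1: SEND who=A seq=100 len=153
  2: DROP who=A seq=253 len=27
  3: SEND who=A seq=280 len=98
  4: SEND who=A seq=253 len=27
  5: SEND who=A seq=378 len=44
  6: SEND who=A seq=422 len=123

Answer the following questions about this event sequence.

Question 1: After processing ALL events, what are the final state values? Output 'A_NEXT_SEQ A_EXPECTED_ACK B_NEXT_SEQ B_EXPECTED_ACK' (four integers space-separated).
Answer: 545 7108 7108 545

Derivation:
After event 0: A_seq=100 A_ack=7108 B_seq=7108 B_ack=100
After event 1: A_seq=253 A_ack=7108 B_seq=7108 B_ack=253
After event 2: A_seq=280 A_ack=7108 B_seq=7108 B_ack=253
After event 3: A_seq=378 A_ack=7108 B_seq=7108 B_ack=253
After event 4: A_seq=378 A_ack=7108 B_seq=7108 B_ack=378
After event 5: A_seq=422 A_ack=7108 B_seq=7108 B_ack=422
After event 6: A_seq=545 A_ack=7108 B_seq=7108 B_ack=545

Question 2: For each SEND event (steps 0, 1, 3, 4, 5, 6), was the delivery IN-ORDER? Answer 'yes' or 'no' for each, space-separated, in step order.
Answer: yes yes no yes yes yes

Derivation:
Step 0: SEND seq=7000 -> in-order
Step 1: SEND seq=100 -> in-order
Step 3: SEND seq=280 -> out-of-order
Step 4: SEND seq=253 -> in-order
Step 5: SEND seq=378 -> in-order
Step 6: SEND seq=422 -> in-order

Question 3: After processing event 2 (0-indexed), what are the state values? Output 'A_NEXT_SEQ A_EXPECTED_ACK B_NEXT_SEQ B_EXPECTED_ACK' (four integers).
After event 0: A_seq=100 A_ack=7108 B_seq=7108 B_ack=100
After event 1: A_seq=253 A_ack=7108 B_seq=7108 B_ack=253
After event 2: A_seq=280 A_ack=7108 B_seq=7108 B_ack=253

280 7108 7108 253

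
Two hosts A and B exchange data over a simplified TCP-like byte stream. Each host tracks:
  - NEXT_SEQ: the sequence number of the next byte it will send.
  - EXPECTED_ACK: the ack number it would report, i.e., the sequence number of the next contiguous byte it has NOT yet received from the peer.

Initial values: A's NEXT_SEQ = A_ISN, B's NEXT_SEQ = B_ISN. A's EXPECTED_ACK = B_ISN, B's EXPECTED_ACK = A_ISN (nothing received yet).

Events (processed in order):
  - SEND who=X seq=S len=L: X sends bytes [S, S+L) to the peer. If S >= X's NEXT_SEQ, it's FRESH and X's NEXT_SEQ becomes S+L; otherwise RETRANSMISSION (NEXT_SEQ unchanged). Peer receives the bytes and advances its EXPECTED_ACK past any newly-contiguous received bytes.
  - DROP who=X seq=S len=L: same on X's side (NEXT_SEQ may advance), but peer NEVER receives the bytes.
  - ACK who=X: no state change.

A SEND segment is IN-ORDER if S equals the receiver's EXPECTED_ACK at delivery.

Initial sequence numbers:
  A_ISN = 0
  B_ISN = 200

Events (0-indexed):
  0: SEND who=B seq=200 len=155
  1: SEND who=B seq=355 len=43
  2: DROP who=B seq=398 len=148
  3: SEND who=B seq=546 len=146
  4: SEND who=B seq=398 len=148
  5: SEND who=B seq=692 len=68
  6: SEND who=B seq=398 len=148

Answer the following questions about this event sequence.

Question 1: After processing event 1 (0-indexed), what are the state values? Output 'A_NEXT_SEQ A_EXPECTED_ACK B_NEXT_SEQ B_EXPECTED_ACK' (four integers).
After event 0: A_seq=0 A_ack=355 B_seq=355 B_ack=0
After event 1: A_seq=0 A_ack=398 B_seq=398 B_ack=0

0 398 398 0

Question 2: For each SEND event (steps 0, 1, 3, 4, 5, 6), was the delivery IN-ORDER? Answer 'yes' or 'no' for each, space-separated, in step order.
Answer: yes yes no yes yes no

Derivation:
Step 0: SEND seq=200 -> in-order
Step 1: SEND seq=355 -> in-order
Step 3: SEND seq=546 -> out-of-order
Step 4: SEND seq=398 -> in-order
Step 5: SEND seq=692 -> in-order
Step 6: SEND seq=398 -> out-of-order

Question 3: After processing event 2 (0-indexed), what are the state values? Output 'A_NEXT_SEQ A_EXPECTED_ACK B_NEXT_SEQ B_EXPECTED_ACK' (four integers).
After event 0: A_seq=0 A_ack=355 B_seq=355 B_ack=0
After event 1: A_seq=0 A_ack=398 B_seq=398 B_ack=0
After event 2: A_seq=0 A_ack=398 B_seq=546 B_ack=0

0 398 546 0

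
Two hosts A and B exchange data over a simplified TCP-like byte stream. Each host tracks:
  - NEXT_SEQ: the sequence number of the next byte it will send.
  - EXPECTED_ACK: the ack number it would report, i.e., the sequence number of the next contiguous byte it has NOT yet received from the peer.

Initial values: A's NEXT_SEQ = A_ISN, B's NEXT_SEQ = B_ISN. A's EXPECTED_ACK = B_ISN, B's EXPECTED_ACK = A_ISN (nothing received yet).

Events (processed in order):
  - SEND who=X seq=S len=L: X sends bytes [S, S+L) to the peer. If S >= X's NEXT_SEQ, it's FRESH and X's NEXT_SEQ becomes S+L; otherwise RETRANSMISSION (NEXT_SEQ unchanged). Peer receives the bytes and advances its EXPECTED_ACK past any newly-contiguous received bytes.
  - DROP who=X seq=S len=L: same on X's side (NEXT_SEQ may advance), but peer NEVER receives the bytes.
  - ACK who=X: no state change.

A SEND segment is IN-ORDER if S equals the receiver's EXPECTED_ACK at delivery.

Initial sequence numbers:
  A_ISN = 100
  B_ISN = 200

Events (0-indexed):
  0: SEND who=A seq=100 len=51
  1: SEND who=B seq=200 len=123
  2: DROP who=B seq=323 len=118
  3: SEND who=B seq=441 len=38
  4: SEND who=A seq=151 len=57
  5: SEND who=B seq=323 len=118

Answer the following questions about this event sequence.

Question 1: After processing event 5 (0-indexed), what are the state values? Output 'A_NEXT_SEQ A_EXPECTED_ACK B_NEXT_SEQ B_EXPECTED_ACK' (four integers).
After event 0: A_seq=151 A_ack=200 B_seq=200 B_ack=151
After event 1: A_seq=151 A_ack=323 B_seq=323 B_ack=151
After event 2: A_seq=151 A_ack=323 B_seq=441 B_ack=151
After event 3: A_seq=151 A_ack=323 B_seq=479 B_ack=151
After event 4: A_seq=208 A_ack=323 B_seq=479 B_ack=208
After event 5: A_seq=208 A_ack=479 B_seq=479 B_ack=208

208 479 479 208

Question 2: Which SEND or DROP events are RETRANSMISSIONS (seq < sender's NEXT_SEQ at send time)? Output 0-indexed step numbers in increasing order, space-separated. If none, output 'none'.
Step 0: SEND seq=100 -> fresh
Step 1: SEND seq=200 -> fresh
Step 2: DROP seq=323 -> fresh
Step 3: SEND seq=441 -> fresh
Step 4: SEND seq=151 -> fresh
Step 5: SEND seq=323 -> retransmit

Answer: 5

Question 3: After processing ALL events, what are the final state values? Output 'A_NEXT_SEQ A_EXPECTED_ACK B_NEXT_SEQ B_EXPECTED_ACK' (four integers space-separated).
After event 0: A_seq=151 A_ack=200 B_seq=200 B_ack=151
After event 1: A_seq=151 A_ack=323 B_seq=323 B_ack=151
After event 2: A_seq=151 A_ack=323 B_seq=441 B_ack=151
After event 3: A_seq=151 A_ack=323 B_seq=479 B_ack=151
After event 4: A_seq=208 A_ack=323 B_seq=479 B_ack=208
After event 5: A_seq=208 A_ack=479 B_seq=479 B_ack=208

Answer: 208 479 479 208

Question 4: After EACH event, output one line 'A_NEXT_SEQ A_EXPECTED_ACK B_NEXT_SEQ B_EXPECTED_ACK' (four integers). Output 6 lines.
151 200 200 151
151 323 323 151
151 323 441 151
151 323 479 151
208 323 479 208
208 479 479 208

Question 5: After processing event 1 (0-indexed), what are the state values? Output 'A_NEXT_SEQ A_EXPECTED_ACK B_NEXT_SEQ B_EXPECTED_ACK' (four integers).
After event 0: A_seq=151 A_ack=200 B_seq=200 B_ack=151
After event 1: A_seq=151 A_ack=323 B_seq=323 B_ack=151

151 323 323 151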